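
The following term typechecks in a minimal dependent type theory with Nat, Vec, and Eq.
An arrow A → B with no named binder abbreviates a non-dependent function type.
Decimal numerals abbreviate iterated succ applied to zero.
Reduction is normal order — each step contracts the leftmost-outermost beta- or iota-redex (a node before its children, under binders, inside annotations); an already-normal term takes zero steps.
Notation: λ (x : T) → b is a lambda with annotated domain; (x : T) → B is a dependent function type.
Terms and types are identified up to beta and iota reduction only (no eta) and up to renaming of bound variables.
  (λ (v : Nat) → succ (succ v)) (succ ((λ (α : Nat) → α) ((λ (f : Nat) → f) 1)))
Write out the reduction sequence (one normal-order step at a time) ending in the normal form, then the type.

reduction (normal order):
  (λ (v : Nat) → succ (succ v)) (succ ((λ (α : Nat) → α) ((λ (f : Nat) → f) 1)))
  ~> succ (succ (succ ((λ (v : Nat) → v) ((λ (α : Nat) → α) 1))))
  ~> succ (succ (succ ((λ (v : Nat) → v) 1)))
  ~> 4
the term's type:
  Nat


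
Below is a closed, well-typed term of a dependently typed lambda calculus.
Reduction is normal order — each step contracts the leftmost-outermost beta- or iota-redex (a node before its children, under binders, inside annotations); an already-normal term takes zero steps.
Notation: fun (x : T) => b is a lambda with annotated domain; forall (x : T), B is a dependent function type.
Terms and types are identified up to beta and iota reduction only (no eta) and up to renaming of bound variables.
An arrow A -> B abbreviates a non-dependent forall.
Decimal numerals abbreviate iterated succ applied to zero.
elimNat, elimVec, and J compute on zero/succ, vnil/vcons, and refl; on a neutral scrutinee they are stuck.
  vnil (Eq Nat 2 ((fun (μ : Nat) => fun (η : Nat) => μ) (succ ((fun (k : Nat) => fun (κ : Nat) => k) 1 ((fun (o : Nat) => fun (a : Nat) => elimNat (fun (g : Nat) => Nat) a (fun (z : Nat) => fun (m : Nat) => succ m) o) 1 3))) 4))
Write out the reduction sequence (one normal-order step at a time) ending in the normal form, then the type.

reduction (normal order):
  vnil (Eq Nat 2 ((fun (μ : Nat) => fun (η : Nat) => μ) (succ ((fun (k : Nat) => fun (κ : Nat) => k) 1 ((fun (o : Nat) => fun (a : Nat) => elimNat (fun (g : Nat) => Nat) a (fun (z : Nat) => fun (m : Nat) => succ m) o) 1 3))) 4))
  ~> vnil (Eq Nat 2 ((fun (μ : Nat) => succ ((fun (η : Nat) => fun (k : Nat) => η) 1 ((fun (κ : Nat) => fun (o : Nat) => elimNat (fun (a : Nat) => Nat) o (fun (g : Nat) => fun (z : Nat) => succ z) κ) 1 3))) 4))
  ~> vnil (Eq Nat 2 (succ ((fun (μ : Nat) => fun (η : Nat) => μ) 1 ((fun (k : Nat) => fun (κ : Nat) => elimNat (fun (o : Nat) => Nat) κ (fun (a : Nat) => fun (g : Nat) => succ g) k) 1 3))))
  ~> vnil (Eq Nat 2 (succ ((fun (μ : Nat) => 1) ((fun (η : Nat) => fun (k : Nat) => elimNat (fun (κ : Nat) => Nat) k (fun (o : Nat) => fun (a : Nat) => succ a) η) 1 3))))
  ~> vnil (Eq Nat 2 2)
the term's type:
  Vec (Eq Nat 2 2) 0


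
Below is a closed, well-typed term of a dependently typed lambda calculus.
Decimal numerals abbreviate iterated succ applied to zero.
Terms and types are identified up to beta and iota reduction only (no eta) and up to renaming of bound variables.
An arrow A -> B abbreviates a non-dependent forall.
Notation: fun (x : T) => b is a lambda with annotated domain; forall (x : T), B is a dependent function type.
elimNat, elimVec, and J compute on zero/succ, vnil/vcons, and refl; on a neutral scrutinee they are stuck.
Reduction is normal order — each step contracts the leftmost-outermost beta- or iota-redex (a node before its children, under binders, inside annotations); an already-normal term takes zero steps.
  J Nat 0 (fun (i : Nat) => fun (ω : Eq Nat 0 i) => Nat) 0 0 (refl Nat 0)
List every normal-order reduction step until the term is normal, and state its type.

normal-order reduction sequence:
  J Nat 0 (fun (i : Nat) => fun (ω : Eq Nat 0 i) => Nat) 0 0 (refl Nat 0)
  ~> 0
the term's type:
  Nat


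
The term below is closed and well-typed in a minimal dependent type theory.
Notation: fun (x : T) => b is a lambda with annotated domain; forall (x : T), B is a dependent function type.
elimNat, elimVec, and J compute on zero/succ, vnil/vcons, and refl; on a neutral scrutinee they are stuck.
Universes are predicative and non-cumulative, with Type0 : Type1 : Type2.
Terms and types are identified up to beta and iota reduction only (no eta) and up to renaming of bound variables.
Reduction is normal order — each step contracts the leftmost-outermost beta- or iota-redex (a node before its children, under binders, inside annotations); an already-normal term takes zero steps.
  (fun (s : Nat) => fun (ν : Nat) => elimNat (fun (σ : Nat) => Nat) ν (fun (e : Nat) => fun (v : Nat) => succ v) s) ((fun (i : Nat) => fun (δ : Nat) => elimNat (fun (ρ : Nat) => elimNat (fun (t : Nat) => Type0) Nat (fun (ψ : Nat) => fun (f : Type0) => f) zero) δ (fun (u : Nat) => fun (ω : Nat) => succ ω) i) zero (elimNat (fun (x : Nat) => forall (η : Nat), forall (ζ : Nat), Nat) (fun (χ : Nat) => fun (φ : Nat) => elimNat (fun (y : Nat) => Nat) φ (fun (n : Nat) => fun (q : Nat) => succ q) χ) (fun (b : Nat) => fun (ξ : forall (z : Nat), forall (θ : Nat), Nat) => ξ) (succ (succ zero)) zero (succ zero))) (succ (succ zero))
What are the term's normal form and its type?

resulting normal form:
  succ (succ (succ zero))
the term's type:
  Nat


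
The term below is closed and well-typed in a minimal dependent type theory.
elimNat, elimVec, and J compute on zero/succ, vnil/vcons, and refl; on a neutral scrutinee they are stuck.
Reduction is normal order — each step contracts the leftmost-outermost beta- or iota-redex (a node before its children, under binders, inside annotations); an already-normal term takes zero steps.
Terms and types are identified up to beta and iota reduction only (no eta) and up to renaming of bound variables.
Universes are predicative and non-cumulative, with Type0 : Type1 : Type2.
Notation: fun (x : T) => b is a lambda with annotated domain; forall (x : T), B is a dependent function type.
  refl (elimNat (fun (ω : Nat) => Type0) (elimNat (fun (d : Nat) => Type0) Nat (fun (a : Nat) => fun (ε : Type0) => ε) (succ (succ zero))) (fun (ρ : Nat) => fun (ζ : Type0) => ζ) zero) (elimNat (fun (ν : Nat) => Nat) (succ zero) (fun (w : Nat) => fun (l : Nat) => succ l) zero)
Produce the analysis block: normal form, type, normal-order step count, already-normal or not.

reduced normal form:
  refl Nat (succ zero)
inferred type:
  Eq Nat (succ zero) (succ zero)
normal-order step count: 9
started in normal form: no
first redex: an elimNat iota-redex


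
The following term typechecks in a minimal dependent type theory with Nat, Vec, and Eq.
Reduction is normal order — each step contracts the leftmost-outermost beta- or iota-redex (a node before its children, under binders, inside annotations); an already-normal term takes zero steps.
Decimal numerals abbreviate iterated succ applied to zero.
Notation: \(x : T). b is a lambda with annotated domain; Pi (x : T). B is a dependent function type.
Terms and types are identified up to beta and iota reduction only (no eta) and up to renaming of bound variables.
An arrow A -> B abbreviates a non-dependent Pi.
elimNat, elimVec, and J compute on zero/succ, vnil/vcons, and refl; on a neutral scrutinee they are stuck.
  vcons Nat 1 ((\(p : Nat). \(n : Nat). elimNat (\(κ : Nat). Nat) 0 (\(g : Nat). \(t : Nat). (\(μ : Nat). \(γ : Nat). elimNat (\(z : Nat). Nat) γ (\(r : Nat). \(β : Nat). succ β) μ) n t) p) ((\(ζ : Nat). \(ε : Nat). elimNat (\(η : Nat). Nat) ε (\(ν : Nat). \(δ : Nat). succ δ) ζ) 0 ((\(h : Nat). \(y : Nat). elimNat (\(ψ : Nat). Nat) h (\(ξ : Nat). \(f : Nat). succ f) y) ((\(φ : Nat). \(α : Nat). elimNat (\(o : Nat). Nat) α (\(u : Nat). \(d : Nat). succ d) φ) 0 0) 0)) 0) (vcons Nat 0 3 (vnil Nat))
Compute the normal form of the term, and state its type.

resulting normal form:
  vcons Nat 1 0 (vcons Nat 0 3 (vnil Nat))
the term's type:
  Vec Nat 2


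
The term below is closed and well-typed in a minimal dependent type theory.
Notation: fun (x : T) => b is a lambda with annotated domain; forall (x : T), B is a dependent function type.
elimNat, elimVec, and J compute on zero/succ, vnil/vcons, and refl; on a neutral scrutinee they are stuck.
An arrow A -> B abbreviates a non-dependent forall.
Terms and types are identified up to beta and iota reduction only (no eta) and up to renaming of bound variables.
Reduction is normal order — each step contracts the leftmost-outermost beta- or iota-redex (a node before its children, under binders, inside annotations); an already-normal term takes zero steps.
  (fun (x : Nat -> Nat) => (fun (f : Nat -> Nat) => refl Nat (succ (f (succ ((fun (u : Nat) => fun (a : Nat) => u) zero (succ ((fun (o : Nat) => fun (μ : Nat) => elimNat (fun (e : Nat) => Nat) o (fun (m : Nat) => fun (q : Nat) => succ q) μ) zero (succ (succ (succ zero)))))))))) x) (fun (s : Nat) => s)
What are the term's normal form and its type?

normal form:
  refl Nat (succ (succ zero))
type:
  Eq Nat (succ (succ zero)) (succ (succ zero))
observation: the term reaches its normal form after 5 normal-order steps.


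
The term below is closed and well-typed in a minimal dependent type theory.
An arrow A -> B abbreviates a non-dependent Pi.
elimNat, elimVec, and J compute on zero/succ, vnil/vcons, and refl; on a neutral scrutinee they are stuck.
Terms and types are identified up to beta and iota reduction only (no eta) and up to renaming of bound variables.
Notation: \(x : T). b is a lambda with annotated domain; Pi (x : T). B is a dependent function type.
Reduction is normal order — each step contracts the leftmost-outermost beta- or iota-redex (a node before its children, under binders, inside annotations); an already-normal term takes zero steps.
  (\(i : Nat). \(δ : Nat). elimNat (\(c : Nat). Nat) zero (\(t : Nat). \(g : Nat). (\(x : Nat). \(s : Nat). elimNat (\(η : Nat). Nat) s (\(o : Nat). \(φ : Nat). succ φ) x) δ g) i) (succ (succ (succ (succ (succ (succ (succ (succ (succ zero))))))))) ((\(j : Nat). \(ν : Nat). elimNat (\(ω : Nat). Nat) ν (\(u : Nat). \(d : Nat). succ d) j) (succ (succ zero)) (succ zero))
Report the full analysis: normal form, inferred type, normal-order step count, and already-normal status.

resulting normal form:
  succ (succ (succ (succ (succ (succ (succ (succ (succ (succ (succ (succ (succ (succ (succ (succ (succ (succ (succ (succ (succ (succ (succ (succ (succ (succ (succ zero))))))))))))))))))))))))))
type:
  Nat
reduction steps (normal order): 219
started in normal form: no
first contracted redex: a beta-redex


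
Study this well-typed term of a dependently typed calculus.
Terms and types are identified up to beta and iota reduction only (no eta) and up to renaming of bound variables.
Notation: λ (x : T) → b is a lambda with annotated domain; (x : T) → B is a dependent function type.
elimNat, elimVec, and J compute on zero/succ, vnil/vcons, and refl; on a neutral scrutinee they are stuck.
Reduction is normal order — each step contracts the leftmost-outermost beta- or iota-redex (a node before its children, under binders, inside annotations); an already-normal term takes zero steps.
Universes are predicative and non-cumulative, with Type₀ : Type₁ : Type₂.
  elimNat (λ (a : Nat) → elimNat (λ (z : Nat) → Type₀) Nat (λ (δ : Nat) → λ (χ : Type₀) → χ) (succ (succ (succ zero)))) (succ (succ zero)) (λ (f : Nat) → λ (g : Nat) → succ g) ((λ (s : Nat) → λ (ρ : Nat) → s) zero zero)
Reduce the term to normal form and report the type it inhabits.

reduced normal form:
  succ (succ zero)
type:
  Nat


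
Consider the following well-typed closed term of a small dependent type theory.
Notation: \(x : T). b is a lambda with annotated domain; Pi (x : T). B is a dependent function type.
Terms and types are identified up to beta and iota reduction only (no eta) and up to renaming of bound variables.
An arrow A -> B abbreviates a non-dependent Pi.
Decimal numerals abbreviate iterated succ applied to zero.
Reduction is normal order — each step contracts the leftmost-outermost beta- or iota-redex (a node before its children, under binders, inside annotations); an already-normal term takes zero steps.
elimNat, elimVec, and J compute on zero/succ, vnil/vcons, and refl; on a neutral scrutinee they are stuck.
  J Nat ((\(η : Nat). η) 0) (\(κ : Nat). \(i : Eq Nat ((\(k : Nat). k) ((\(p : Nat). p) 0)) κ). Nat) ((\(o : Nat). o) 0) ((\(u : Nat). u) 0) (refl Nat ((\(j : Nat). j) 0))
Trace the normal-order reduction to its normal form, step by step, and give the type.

normal-order reduction sequence:
  J Nat ((\(η : Nat). η) 0) (\(κ : Nat). \(i : Eq Nat ((\(k : Nat). k) ((\(p : Nat). p) 0)) κ). Nat) ((\(o : Nat). o) 0) ((\(u : Nat). u) 0) (refl Nat ((\(j : Nat). j) 0))
  ~> (\(η : Nat). η) 0
  ~> 0
type:
  Nat


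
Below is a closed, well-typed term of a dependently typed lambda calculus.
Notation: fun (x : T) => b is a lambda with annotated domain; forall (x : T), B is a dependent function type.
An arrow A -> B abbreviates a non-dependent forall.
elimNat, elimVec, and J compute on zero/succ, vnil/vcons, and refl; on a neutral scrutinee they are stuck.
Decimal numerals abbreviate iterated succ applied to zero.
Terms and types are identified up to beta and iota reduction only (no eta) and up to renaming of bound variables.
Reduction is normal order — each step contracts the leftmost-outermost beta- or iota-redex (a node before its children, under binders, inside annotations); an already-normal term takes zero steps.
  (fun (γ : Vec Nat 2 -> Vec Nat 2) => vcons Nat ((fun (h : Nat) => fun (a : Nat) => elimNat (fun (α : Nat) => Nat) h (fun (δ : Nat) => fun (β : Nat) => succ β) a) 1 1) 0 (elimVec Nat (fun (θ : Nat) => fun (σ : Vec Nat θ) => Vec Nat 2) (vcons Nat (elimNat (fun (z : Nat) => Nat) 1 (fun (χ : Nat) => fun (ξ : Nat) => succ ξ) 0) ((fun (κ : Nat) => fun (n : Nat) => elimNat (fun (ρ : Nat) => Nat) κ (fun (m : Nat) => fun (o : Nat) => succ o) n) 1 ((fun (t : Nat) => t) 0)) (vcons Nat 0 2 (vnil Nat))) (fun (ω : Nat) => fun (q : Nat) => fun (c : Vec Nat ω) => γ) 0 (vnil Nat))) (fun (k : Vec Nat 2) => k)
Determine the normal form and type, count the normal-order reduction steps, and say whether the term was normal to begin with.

reduced normal form:
  vcons Nat 2 0 (vcons Nat 1 1 (vcons Nat 0 2 (vnil Nat)))
type:
  Vec Nat 3
normal-order step count: 13
started in normal form: no
first contracted redex: a beta-redex


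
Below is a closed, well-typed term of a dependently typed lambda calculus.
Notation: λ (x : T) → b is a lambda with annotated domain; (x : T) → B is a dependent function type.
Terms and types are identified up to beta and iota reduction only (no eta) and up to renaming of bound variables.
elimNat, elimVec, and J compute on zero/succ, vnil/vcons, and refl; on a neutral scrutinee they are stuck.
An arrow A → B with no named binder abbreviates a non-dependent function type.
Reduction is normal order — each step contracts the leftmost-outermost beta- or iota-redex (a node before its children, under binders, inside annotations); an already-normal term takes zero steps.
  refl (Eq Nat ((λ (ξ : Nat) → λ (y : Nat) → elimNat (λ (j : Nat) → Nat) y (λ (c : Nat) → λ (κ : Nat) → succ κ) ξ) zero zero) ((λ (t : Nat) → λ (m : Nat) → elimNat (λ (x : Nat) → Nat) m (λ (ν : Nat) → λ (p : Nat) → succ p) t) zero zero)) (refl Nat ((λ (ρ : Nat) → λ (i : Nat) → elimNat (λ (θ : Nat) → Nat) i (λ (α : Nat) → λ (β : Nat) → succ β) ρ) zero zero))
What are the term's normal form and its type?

resulting normal form:
  refl (Eq Nat zero zero) (refl Nat zero)
type:
  Eq (Eq Nat zero zero) (refl Nat zero) (refl Nat zero)
observation: the leftmost-outermost redex is a beta-redex, and normalization takes 9 steps.


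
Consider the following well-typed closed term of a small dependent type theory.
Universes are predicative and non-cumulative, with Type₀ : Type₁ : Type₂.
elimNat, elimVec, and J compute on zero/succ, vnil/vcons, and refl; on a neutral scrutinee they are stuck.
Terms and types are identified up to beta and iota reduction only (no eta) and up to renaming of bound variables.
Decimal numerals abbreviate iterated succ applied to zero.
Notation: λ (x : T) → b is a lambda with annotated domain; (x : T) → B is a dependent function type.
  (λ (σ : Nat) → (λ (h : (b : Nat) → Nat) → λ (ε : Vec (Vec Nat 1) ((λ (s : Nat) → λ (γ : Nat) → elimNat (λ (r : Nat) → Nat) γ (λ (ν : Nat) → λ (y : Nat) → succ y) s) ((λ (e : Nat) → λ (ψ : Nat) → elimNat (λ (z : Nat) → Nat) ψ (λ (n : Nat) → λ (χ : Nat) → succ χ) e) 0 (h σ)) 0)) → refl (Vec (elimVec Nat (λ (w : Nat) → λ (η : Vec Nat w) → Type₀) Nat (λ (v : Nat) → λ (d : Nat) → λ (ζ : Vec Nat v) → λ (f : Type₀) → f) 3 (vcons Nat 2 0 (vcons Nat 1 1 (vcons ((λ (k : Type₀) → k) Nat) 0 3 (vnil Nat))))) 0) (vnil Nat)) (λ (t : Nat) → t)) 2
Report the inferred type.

the term's type:
  (σ : Vec (Vec Nat 1) 2) → Eq (Vec Nat 0) (vnil Nat) (vnil Nat)


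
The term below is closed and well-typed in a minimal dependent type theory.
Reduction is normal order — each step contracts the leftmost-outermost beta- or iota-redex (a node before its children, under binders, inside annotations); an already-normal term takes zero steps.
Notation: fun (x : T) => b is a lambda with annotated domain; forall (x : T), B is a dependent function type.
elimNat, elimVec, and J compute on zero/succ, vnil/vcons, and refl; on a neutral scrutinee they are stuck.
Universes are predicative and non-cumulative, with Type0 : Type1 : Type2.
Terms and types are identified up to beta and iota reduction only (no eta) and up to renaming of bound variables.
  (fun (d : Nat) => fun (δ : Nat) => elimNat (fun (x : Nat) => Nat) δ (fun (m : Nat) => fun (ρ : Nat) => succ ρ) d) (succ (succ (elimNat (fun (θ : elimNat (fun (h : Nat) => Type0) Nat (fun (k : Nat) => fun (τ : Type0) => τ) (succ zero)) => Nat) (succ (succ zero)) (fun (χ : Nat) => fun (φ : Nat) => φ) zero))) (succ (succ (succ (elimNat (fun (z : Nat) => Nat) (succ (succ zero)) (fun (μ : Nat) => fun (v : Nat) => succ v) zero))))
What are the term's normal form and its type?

resulting normal form:
  succ (succ (succ (succ (succ (succ (succ (succ (succ zero))))))))
inferred type:
  Nat


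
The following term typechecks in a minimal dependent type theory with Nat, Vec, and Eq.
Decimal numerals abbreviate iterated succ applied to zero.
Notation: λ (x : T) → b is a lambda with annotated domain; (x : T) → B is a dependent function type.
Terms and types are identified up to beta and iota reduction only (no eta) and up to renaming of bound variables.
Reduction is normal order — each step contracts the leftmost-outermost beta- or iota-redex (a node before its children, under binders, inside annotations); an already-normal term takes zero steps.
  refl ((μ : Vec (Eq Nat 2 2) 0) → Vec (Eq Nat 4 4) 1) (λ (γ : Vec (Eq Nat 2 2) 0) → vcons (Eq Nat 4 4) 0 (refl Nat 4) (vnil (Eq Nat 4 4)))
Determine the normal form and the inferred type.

reduced normal form:
  refl ((μ : Vec (Eq Nat 2 2) 0) → Vec (Eq Nat 4 4) 1) (λ (γ : Vec (Eq Nat 2 2) 0) → vcons (Eq Nat 4 4) 0 (refl Nat 4) (vnil (Eq Nat 4 4)))
type:
  Eq ((μ : Vec (Eq Nat 2 2) 0) → Vec (Eq Nat 4 4) 1) (λ (γ : Vec (Eq Nat 2 2) 0) → vcons (Eq Nat 4 4) 0 (refl Nat 4) (vnil (Eq Nat 4 4))) (λ (f : Vec (Eq Nat 2 2) 0) → vcons (Eq Nat 4 4) 0 (refl Nat 4) (vnil (Eq Nat 4 4)))


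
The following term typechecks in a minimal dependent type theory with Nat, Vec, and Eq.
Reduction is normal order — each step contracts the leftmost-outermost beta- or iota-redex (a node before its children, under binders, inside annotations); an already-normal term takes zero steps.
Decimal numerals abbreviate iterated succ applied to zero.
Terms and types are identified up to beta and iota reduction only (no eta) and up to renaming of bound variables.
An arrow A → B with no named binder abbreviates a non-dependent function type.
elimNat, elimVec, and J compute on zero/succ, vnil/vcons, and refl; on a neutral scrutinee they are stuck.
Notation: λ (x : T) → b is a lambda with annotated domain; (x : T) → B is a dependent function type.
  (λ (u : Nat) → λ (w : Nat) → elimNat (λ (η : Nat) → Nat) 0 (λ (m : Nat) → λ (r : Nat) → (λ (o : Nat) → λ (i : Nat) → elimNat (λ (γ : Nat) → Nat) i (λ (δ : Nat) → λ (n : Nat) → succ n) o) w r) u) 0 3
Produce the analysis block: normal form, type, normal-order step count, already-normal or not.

resulting normal form:
  0
type:
  Nat
normal-order step count: 3
already normal: no
first redex: a beta-redex


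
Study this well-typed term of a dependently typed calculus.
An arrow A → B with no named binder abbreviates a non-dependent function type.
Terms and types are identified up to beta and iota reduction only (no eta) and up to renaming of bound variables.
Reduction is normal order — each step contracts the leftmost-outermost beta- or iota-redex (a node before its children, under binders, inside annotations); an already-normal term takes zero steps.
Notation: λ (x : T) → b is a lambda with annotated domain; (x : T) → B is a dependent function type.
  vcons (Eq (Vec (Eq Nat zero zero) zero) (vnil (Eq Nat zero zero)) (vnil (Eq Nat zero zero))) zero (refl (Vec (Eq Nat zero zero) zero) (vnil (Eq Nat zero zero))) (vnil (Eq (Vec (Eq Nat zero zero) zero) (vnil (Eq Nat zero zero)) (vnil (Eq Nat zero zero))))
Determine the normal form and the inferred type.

resulting normal form:
  vcons (Eq (Vec (Eq Nat zero zero) zero) (vnil (Eq Nat zero zero)) (vnil (Eq Nat zero zero))) zero (refl (Vec (Eq Nat zero zero) zero) (vnil (Eq Nat zero zero))) (vnil (Eq (Vec (Eq Nat zero zero) zero) (vnil (Eq Nat zero zero)) (vnil (Eq Nat zero zero))))
the term's type:
  Vec (Eq (Vec (Eq Nat zero zero) zero) (vnil (Eq Nat zero zero)) (vnil (Eq Nat zero zero))) (succ zero)
observation: no redex remains anywhere in the term; it is its own normal form.


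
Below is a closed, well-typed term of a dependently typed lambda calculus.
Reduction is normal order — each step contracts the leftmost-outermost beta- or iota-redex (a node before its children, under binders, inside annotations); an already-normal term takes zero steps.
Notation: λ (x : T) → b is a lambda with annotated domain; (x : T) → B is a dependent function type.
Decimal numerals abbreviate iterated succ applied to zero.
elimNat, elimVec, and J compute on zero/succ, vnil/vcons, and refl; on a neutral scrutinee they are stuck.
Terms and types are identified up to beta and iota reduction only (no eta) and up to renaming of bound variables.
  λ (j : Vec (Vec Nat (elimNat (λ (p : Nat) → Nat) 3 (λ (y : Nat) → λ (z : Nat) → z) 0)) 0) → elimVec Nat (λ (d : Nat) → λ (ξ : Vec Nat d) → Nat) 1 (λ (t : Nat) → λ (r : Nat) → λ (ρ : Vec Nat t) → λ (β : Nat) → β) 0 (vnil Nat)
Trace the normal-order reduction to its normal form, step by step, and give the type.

reduction (normal order):
  λ (j : Vec (Vec Nat (elimNat (λ (p : Nat) → Nat) 3 (λ (y : Nat) → λ (z : Nat) → z) 0)) 0) → elimVec Nat (λ (d : Nat) → λ (ξ : Vec Nat d) → Nat) 1 (λ (t : Nat) → λ (r : Nat) → λ (ρ : Vec Nat t) → λ (β : Nat) → β) 0 (vnil Nat)
  ~> λ (j : Vec (Vec Nat 3) 0) → elimVec Nat (λ (p : Nat) → λ (y : Vec Nat p) → Nat) 1 (λ (z : Nat) → λ (d : Nat) → λ (ξ : Vec Nat z) → λ (t : Nat) → t) 0 (vnil Nat)
  ~> λ (j : Vec (Vec Nat 3) 0) → 1
type:
  (j : Vec (Vec Nat 3) 0) → Nat


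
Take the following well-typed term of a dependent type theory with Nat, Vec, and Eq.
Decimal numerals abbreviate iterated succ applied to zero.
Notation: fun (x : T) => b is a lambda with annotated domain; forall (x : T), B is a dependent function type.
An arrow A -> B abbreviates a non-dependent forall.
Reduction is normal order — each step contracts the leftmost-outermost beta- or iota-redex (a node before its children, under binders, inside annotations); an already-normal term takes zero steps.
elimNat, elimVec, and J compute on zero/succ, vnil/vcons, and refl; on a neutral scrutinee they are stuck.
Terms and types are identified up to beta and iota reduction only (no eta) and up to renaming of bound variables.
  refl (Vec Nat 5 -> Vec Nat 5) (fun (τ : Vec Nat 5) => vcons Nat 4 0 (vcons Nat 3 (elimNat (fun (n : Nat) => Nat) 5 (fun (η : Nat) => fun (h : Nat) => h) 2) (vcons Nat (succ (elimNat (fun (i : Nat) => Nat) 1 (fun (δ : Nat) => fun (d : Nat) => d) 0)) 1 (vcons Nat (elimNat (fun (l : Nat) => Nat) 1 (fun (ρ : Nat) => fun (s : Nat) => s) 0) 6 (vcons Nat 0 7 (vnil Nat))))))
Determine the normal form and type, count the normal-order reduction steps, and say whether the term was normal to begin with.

resulting normal form:
  refl (Vec Nat 5 -> Vec Nat 5) (fun (τ : Vec Nat 5) => vcons Nat 4 0 (vcons Nat 3 5 (vcons Nat 2 1 (vcons Nat 1 6 (vcons Nat 0 7 (vnil Nat))))))
the term's type:
  Eq (Vec Nat 5 -> Vec Nat 5) (fun (τ : Vec Nat 5) => vcons Nat 4 0 (vcons Nat 3 5 (vcons Nat 2 1 (vcons Nat 1 6 (vcons Nat 0 7 (vnil Nat)))))) (fun (n : Vec Nat 5) => vcons Nat 4 0 (vcons Nat 3 5 (vcons Nat 2 1 (vcons Nat 1 6 (vcons Nat 0 7 (vnil Nat))))))
normal-order step count: 9
term was already normal: no
first contracted redex: an elimNat iota-redex


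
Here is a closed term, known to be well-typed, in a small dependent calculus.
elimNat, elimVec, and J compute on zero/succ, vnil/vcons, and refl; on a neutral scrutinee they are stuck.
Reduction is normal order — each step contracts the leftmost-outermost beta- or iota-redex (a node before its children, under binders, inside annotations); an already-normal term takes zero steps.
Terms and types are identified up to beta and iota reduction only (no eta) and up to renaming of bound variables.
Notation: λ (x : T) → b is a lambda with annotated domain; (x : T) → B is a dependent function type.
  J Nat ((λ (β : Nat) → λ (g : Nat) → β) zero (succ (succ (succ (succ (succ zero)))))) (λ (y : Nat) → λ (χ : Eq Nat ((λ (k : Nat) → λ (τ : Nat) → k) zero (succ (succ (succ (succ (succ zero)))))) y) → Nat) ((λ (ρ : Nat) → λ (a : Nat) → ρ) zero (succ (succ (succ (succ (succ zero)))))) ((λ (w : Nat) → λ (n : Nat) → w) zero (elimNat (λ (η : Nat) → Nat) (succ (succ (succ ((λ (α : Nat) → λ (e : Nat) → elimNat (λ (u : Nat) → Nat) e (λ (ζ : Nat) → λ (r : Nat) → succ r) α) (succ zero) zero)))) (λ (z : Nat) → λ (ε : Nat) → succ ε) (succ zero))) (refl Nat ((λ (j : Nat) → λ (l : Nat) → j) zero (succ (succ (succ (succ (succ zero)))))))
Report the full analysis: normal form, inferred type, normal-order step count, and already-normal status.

reduced normal form:
  zero
inferred type:
  Nat
normal-order step count: 3
term was already normal: no
first redex: a J iota-redex


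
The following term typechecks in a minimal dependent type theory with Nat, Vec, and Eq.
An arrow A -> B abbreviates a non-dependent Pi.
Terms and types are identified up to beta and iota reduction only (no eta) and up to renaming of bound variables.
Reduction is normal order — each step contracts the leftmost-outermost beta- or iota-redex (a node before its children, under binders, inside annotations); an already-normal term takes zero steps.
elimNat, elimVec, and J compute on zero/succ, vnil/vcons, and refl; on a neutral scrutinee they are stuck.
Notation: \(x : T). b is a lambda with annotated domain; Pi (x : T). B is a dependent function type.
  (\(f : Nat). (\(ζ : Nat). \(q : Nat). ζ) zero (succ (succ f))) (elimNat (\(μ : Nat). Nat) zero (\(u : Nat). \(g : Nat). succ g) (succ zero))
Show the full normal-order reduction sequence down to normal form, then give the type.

reduction (normal order):
  (\(f : Nat). (\(ζ : Nat). \(q : Nat). ζ) zero (succ (succ f))) (elimNat (\(μ : Nat). Nat) zero (\(u : Nat). \(g : Nat). succ g) (succ zero))
  ~> (\(f : Nat). \(ζ : Nat). f) zero (succ (succ (elimNat (\(q : Nat). Nat) zero (\(μ : Nat). \(u : Nat). succ u) (succ zero))))
  ~> (\(f : Nat). zero) (succ (succ (elimNat (\(ζ : Nat). Nat) zero (\(q : Nat). \(μ : Nat). succ μ) (succ zero))))
  ~> zero
inferred type:
  Nat


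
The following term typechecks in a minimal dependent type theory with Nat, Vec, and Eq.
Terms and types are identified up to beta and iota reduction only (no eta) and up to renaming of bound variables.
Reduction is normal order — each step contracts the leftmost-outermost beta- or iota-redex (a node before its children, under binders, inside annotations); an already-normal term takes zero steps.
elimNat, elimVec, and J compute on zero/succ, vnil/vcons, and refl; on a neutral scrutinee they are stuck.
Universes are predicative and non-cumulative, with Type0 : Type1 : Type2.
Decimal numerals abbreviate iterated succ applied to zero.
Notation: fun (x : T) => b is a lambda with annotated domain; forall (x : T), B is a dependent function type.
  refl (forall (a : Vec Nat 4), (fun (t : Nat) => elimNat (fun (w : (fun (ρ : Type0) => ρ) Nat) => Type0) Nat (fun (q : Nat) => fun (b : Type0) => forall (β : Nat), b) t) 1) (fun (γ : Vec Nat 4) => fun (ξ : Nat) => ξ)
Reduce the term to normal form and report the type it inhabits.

resulting normal form:
  refl (forall (a : Vec Nat 4), forall (t : Nat), Nat) (fun (w : Vec Nat 4) => fun (ρ : Nat) => ρ)
the term's type:
  Eq (forall (a : Vec Nat 4), forall (t : Nat), Nat) (fun (w : Vec Nat 4) => fun (ρ : Nat) => ρ) (fun (q : Vec Nat 4) => fun (b : Nat) => b)
observation: 5 normal-order steps normalize the term, beginning with a beta-redex.


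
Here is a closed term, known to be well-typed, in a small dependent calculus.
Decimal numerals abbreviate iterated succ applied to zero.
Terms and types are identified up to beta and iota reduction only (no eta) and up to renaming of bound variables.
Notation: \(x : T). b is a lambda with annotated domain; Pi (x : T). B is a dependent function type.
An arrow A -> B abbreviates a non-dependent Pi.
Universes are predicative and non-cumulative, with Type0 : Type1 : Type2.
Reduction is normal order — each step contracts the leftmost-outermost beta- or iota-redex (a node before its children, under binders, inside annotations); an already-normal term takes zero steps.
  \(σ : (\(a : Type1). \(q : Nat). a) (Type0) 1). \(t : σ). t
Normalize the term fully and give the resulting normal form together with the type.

reduced normal form:
  \(σ : Type0). \(a : σ). a
type:
  Pi (σ : Type0). σ -> σ


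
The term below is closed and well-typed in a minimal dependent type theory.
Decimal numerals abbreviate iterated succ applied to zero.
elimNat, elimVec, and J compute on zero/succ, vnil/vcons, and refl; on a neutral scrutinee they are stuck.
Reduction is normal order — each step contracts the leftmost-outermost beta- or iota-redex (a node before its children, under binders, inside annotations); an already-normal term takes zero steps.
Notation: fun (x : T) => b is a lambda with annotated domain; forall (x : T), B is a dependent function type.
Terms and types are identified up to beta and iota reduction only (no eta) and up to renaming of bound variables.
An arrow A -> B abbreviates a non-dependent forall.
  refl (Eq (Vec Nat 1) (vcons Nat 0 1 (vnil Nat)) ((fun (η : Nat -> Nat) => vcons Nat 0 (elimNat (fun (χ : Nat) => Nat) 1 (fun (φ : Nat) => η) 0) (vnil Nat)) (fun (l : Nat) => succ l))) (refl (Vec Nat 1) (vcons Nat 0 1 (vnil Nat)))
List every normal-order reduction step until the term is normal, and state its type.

normal-order reduction:
  refl (Eq (Vec Nat 1) (vcons Nat 0 1 (vnil Nat)) ((fun (η : Nat -> Nat) => vcons Nat 0 (elimNat (fun (χ : Nat) => Nat) 1 (fun (φ : Nat) => η) 0) (vnil Nat)) (fun (l : Nat) => succ l))) (refl (Vec Nat 1) (vcons Nat 0 1 (vnil Nat)))
  ~> refl (Eq (Vec Nat 1) (vcons Nat 0 1 (vnil Nat)) (vcons Nat 0 (elimNat (fun (η : Nat) => Nat) 1 (fun (χ : Nat) => fun (φ : Nat) => succ φ) 0) (vnil Nat))) (refl (Vec Nat 1) (vcons Nat 0 1 (vnil Nat)))
  ~> refl (Eq (Vec Nat 1) (vcons Nat 0 1 (vnil Nat)) (vcons Nat 0 1 (vnil Nat))) (refl (Vec Nat 1) (vcons Nat 0 1 (vnil Nat)))
inferred type:
  Eq (Eq (Vec Nat 1) (vcons Nat 0 1 (vnil Nat)) (vcons Nat 0 1 (vnil Nat))) (refl (Vec Nat 1) (vcons Nat 0 1 (vnil Nat))) (refl (Vec Nat 1) (vcons Nat 0 1 (vnil Nat)))


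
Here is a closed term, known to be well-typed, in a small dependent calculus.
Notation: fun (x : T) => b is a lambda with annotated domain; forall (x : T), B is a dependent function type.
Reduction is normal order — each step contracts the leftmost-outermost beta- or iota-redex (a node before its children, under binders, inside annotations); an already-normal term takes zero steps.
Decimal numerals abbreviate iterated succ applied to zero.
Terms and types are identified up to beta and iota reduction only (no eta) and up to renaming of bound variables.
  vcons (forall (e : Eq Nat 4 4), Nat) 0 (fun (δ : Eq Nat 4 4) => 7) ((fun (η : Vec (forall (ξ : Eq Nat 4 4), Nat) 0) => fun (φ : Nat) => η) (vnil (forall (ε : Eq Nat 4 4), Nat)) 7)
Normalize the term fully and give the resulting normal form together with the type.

resulting normal form:
  vcons (forall (e : Eq Nat 4 4), Nat) 0 (fun (δ : Eq Nat 4 4) => 7) (vnil (forall (η : Eq Nat 4 4), Nat))
type:
  Vec (forall (e : Eq Nat 4 4), Nat) 1
observation: normalization takes exactly 2 steps under the normal-order strategy.


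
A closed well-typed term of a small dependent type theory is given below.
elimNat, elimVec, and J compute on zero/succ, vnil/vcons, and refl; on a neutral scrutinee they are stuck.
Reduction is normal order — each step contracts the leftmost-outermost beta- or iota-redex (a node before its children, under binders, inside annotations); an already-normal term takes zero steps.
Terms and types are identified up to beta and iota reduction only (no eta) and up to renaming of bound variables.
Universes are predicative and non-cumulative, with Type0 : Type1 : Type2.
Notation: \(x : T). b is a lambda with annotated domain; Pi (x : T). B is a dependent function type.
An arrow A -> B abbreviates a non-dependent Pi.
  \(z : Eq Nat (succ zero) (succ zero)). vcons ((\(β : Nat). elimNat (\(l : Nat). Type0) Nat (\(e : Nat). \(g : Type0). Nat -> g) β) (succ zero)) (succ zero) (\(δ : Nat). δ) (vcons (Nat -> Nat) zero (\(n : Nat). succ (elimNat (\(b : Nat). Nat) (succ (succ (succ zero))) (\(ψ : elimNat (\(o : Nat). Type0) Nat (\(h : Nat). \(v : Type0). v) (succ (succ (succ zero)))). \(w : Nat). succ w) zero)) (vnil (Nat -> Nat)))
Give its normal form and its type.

normal form:
  \(z : Eq Nat (succ zero) (succ zero)). vcons (Nat -> Nat) (succ zero) (\(β : Nat). β) (vcons (Nat -> Nat) zero (\(l : Nat). succ (succ (succ (succ zero)))) (vnil (Nat -> Nat)))
inferred type:
  Eq Nat (succ zero) (succ zero) -> Vec (Nat -> Nat) (succ (succ zero))


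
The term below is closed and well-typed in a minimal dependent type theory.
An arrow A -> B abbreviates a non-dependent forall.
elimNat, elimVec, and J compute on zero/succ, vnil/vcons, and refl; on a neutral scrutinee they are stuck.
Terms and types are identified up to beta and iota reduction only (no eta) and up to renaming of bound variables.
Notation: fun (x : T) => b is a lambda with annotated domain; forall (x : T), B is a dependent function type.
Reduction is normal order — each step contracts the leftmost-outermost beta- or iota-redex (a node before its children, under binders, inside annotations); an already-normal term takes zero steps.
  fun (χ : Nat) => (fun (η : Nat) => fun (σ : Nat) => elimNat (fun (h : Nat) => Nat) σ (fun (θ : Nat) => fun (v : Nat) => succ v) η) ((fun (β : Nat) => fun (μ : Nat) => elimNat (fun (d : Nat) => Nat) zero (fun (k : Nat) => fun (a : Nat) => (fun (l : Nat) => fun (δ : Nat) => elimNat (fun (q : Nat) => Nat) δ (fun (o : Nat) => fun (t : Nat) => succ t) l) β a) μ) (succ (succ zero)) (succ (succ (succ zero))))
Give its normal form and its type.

resulting normal form:
  fun (χ : Nat) => fun (η : Nat) => succ (succ (succ (succ (succ (succ η)))))
the term's type:
  Nat -> Nat -> Nat


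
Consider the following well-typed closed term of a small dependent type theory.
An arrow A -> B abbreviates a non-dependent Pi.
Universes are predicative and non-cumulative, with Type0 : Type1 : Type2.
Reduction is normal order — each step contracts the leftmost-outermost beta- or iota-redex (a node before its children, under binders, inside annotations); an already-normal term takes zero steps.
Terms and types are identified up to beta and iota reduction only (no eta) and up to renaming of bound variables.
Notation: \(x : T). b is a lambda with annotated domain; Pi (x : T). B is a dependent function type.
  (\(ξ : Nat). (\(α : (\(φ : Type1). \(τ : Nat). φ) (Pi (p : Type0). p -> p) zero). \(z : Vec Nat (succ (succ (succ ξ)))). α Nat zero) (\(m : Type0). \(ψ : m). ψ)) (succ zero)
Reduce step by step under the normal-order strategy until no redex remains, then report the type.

normal-order reduction:
  (\(ξ : Nat). (\(α : (\(φ : Type1). \(τ : Nat). φ) (Pi (p : Type0). p -> p) zero). \(z : Vec Nat (succ (succ (succ ξ)))). α Nat zero) (\(m : Type0). \(ψ : m). ψ)) (succ zero)
  ~> (\(ξ : (\(α : Type1). \(φ : Nat). α) (Pi (τ : Type0). τ -> τ) zero). \(p : Vec Nat (succ (succ (succ (succ zero))))). ξ Nat zero) (\(z : Type0). \(m : z). m)
  ~> \(ξ : Vec Nat (succ (succ (succ (succ zero))))). (\(α : Type0). \(φ : α). φ) Nat zero
  ~> \(ξ : Vec Nat (succ (succ (succ (succ zero))))). (\(α : Nat). α) zero
  ~> \(ξ : Vec Nat (succ (succ (succ (succ zero))))). zero
type:
  Vec Nat (succ (succ (succ (succ zero)))) -> Nat


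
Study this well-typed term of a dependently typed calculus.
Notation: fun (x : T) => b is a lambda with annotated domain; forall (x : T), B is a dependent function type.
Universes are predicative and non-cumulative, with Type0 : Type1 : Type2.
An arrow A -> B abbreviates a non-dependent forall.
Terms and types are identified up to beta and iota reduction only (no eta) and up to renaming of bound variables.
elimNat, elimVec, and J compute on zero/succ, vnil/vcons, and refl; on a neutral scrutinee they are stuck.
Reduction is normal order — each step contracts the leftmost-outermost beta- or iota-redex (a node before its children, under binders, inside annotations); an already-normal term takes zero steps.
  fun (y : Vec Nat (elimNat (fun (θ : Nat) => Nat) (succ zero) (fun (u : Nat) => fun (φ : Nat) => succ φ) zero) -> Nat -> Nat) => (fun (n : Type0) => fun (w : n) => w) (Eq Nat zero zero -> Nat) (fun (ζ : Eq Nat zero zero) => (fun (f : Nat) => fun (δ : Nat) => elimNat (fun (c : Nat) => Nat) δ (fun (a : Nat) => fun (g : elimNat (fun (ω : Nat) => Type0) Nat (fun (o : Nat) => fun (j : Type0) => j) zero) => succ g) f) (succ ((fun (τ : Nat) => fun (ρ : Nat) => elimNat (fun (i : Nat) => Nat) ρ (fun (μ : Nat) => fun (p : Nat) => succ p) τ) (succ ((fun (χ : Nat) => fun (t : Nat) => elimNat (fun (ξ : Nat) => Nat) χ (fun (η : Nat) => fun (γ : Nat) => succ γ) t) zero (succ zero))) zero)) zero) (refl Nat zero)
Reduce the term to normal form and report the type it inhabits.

resulting normal form:
  fun (y : Vec Nat (succ zero) -> Nat -> Nat) => succ (succ (succ zero))
type:
  (Vec Nat (succ zero) -> Nat -> Nat) -> Nat
observation: the term reaches its normal form after 32 normal-order steps.


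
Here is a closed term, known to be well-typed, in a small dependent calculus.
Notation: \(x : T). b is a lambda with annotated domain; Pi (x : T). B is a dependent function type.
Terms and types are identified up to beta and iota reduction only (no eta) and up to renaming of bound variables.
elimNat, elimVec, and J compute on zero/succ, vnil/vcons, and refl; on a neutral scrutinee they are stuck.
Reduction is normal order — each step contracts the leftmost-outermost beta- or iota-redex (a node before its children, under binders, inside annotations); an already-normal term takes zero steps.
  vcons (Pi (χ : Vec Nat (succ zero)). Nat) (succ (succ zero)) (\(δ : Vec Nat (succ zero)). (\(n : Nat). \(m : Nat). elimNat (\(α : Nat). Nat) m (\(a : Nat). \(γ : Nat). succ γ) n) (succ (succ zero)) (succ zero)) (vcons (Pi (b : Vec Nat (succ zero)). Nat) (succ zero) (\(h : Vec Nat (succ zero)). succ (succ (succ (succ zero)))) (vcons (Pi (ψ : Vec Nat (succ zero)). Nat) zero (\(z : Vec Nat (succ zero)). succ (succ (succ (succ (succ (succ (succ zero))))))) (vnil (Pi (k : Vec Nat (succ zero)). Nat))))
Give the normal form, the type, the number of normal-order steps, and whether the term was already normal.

reduced normal form:
  vcons (Pi (χ : Vec Nat (succ zero)). Nat) (succ (succ zero)) (\(δ : Vec Nat (succ zero)). succ (succ (succ zero))) (vcons (Pi (n : Vec Nat (succ zero)). Nat) (succ zero) (\(m : Vec Nat (succ zero)). succ (succ (succ (succ zero)))) (vcons (Pi (α : Vec Nat (succ zero)). Nat) zero (\(a : Vec Nat (succ zero)). succ (succ (succ (succ (succ (succ (succ zero))))))) (vnil (Pi (γ : Vec Nat (succ zero)). Nat))))
the term's type:
  Vec (Pi (χ : Vec Nat (succ zero)). Nat) (succ (succ (succ zero)))
reduction steps (normal order): 9
already normal: no
first redex: a beta-redex
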